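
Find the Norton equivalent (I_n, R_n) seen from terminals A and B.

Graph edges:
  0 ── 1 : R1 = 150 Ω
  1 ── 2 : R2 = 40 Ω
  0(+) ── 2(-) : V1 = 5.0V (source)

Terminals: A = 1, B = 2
Find the Thévenin equivalent first; then I_n = V_th/R_th and R_n = R_th.
Step 1 — V_th is the open-circuit voltage V_A - V_B (nothing connected across the terminals).
Nodal analysis, taking node 2 as the 0 V reference.
Source V1 fixes V_0 = 5 V.
KCL at each unknown node (sum of currents leaving = 0; resistances in Ω):
  Node 1: (V_1 - 5)/150 + (V_1 - 0)/40 = 0
Collecting terms: 0.03167 × V_1 = 0.03333  =>  V_1 = 1.053 V
V_th = V_1 - V_2 = 1.053 - 0 = 1.053 V
Step 2 — R_th: zero the source — replace V1 by a short circuit (node 2 merges into node 0) — and find the resistance seen between A (node 1) and B (node 0).
Reduce the network between node 1 (A) and node 0 (B) by series/parallel combination:
  Rp1 = R1 ‖ R2 (parallel, both between nodes 0 and 1) = 1/(1/150 + 1/40) = 31.58 Ω
R_th = 31.58 Ω
I_n = V_th/R_th = 1.053/31.58 = 0.03333 A, and R_n = R_th = 31.58 Ω

Final answer: I_n = 0.03333 A, R_n = 31.58 Ω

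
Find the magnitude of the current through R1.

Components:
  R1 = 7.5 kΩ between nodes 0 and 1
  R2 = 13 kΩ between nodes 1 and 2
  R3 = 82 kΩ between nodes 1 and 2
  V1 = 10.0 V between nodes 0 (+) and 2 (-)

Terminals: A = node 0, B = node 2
Nodal analysis, taking node 2 as the 0 V reference.
Source V1 fixes V_0 = 10 V.
KCL at each unknown node (sum of currents leaving = 0; resistances in Ω):
  Node 1: (V_1 - 10)/7500 + (V_1 - 0)/13000 + (V_1 - 0)/82000 = 0
Collecting terms: 0.0002225 × V_1 = 0.001333  =>  V_1 = 5.994 V
I_R1 = (V_0 - V_1)/R1 = (10 - 5.994)/7500 = 0.0005342 A
|I_R1| = 0.0005342 A

Final answer: |I_R1| = 0.0005342 A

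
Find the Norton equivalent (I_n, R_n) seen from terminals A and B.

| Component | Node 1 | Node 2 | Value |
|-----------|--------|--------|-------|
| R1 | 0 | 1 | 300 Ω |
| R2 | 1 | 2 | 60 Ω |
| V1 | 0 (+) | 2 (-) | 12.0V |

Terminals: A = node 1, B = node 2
Find the Thévenin equivalent first; then I_n = V_th/R_th and R_n = R_th.
Step 1 — V_th is the open-circuit voltage V_A - V_B (nothing connected across the terminals).
Nodal analysis, taking node 2 as the 0 V reference.
Source V1 fixes V_0 = 12 V.
KCL at each unknown node (sum of currents leaving = 0; resistances in Ω):
  Node 1: (V_1 - 12)/300 + (V_1 - 0)/60 = 0
Collecting terms: 0.02 × V_1 = 0.04  =>  V_1 = 2 V
V_th = V_1 - V_2 = 2 - 0 = 2 V
Step 2 — R_th: zero the source — replace V1 by a short circuit (node 2 merges into node 0) — and find the resistance seen between A (node 1) and B (node 0).
Reduce the network between node 1 (A) and node 0 (B) by series/parallel combination:
  Rp1 = R1 ‖ R2 (parallel, both between nodes 0 and 1) = 1/(1/300 + 1/60) = 50 Ω
R_th = 50 Ω
I_n = V_th/R_th = 2/50 = 0.04 A, and R_n = R_th = 50 Ω

Final answer: I_n = 0.04 A, R_n = 50 Ω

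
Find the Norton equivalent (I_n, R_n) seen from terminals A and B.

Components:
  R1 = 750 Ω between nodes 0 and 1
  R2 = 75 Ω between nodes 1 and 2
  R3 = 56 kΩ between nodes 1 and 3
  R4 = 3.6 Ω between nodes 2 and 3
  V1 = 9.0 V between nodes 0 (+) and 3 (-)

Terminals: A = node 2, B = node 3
Find the Thévenin equivalent first; then I_n = V_th/R_th and R_n = R_th.
Step 1 — V_th is the open-circuit voltage V_A - V_B (nothing connected across the terminals).
Nodal analysis, taking node 3 as the 0 V reference.
Source V1 fixes V_0 = 9 V.
KCL at each unknown node (sum of currents leaving = 0; resistances in Ω):
  Node 1: (V_1 - 9)/750 + (V_1 - V_2)/75 + (V_1 - 0)/56000 = 0
  Node 2: (V_2 - V_1)/75 + (V_2 - 0)/3.6 = 0
Collecting terms (coefficients in siemens):
  0.01468·V_1 - 0.01333·V_2 = 0.012
  0.2911·V_2 - 0.01333·V_1 = 0
Determinant D = (0.01468)(0.2911) - (-0.01333)(-0.01333) = 0.004097
V_1 = [(0.012)(0.2911) - (-0.01333)(0)]/D = 0.8526 V
V_2 = [(0.01468)(0) - (0.012)(-0.01333)]/D = 0.03905 V
V_th = V_2 - V_3 = 0.03905 - 0 = 0.03905 V
Step 2 — R_th: zero the source — replace V1 by a short circuit (node 3 merges into node 0) — and find the resistance seen between A (node 2) and B (node 0).
Reduce the network between node 2 (A) and node 0 (B) by series/parallel combination:
  Rp1 = R1 ‖ R3 (parallel, both between nodes 0 and 1) = 1/(1/750 + 1/56000) = 740.1 Ω
  Rs1 = R2 + Rp1 (series, joined only at node 1) = 75 + 740.1 = 815.1 Ω
  Rp2 = R4 ‖ Rs1 (parallel, both between nodes 0 and 2) = 1/(1/3.6 + 1/815.1) = 3.584 Ω
R_th = 3.584 Ω
I_n = V_th/R_th = 0.03905/3.584 = 0.0109 A, and R_n = R_th = 3.584 Ω

Final answer: I_n = 0.0109 A, R_n = 3.584 Ω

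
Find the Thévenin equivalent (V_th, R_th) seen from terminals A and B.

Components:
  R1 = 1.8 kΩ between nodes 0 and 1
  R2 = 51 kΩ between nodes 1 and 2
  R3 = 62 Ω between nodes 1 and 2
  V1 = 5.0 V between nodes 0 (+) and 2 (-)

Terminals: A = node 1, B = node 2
Step 1 — V_th is the open-circuit voltage V_A - V_B (nothing connected across the terminals).
Nodal analysis, taking node 2 as the 0 V reference.
Source V1 fixes V_0 = 5 V.
KCL at each unknown node (sum of currents leaving = 0; resistances in Ω):
  Node 1: (V_1 - 5)/1800 + (V_1 - 0)/51000 + (V_1 - 0)/62 = 0
Collecting terms: 0.0167 × V_1 = 0.002778  =>  V_1 = 0.1663 V
V_th = V_1 - V_2 = 0.1663 - 0 = 0.1663 V
Step 2 — R_th: zero the source — replace V1 by a short circuit (node 2 merges into node 0) — and find the resistance seen between A (node 1) and B (node 0).
Reduce the network between node 1 (A) and node 0 (B) by series/parallel combination:
  Rp1 = R1 ‖ R2 ‖ R3 (parallel, all between nodes 0 and 1) = 1/(1/1800 + 1/51000 + 1/62) = 59.87 Ω
R_th = 59.87 Ω

Final answer: V_th = 0.1663 V, R_th = 59.87 Ω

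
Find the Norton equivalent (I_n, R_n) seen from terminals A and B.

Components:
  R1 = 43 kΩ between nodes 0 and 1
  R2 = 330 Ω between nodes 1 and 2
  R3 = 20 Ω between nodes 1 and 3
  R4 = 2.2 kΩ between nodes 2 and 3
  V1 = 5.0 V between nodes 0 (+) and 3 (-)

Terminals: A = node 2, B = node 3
Find the Thévenin equivalent first; then I_n = V_th/R_th and R_n = R_th.
Step 1 — V_th is the open-circuit voltage V_A - V_B (nothing connected across the terminals).
Nodal analysis, taking node 3 as the 0 V reference.
Source V1 fixes V_0 = 5 V.
KCL at each unknown node (sum of currents leaving = 0; resistances in Ω):
  Node 1: (V_1 - 5)/43000 + (V_1 - V_2)/330 + (V_1 - 0)/20 = 0
  Node 2: (V_2 - V_1)/330 + (V_2 - 0)/2200 = 0
Collecting terms (coefficients in siemens):
  0.05305·V_1 - 0.00303·V_2 = 0.0001163
  0.003485·V_2 - 0.00303·V_1 = 0
Determinant D = (0.05305)(0.003485) - (-0.00303)(-0.00303) = 0.0001757
V_1 = [(0.0001163)(0.003485) - (-0.00303)(0)]/D = 0.002306 V
V_2 = [(0.05305)(0) - (0.0001163)(-0.00303)]/D = 0.002005 V
V_th = V_2 - V_3 = 0.002005 - 0 = 0.002005 V
Step 2 — R_th: zero the source — replace V1 by a short circuit (node 3 merges into node 0) — and find the resistance seen between A (node 2) and B (node 0).
Reduce the network between node 2 (A) and node 0 (B) by series/parallel combination:
  Rp1 = R1 ‖ R3 (parallel, both between nodes 0 and 1) = 1/(1/43000 + 1/20) = 19.99 Ω
  Rs1 = R2 + Rp1 (series, joined only at node 1) = 330 + 19.99 = 350 Ω
  Rp2 = R4 ‖ Rs1 (parallel, both between nodes 0 and 2) = 1/(1/2200 + 1/350) = 302 Ω
R_th = 302 Ω
I_n = V_th/R_th = 0.002005/302 = 0.000006642 A, and R_n = R_th = 302 Ω

Final answer: I_n = 6.642e-06 A, R_n = 302 Ω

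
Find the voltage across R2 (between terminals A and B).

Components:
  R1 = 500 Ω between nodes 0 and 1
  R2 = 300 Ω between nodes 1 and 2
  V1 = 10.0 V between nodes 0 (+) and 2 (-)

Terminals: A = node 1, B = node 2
R1 and R2 are in series across V1 (node 0 → node 1 → node 2), and the output A–B is taken across R2, so this is a voltage divider.
Series current: I = V1/(R1 + R2) = 10/(500 + 300) = 10/800 = 0.0125 A
V_R2 = I × R2 = V1 × R2/(R1 + R2) = 10 × 300/800 = 3.75 V

Final answer: 3.75 V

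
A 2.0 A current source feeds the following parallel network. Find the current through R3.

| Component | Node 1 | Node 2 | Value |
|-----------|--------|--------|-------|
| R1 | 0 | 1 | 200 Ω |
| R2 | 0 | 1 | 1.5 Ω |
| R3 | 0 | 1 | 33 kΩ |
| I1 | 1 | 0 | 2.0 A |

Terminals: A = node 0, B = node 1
All resistors sit directly between nodes 0 and 1, so they are in parallel and share one voltage V; the full source current 2 A splits among them.
1/R_par = 1/200 + 1/1.5 + 1/33000 = 0.6717 S  =>  R_par = 1.489 Ω
V = I × R_par = 2 × 1.489 = 2.978 V
I_R3 = V/R3 = 2.978/33000 = 0.00009023 A

Final answer: 9.023e-05 A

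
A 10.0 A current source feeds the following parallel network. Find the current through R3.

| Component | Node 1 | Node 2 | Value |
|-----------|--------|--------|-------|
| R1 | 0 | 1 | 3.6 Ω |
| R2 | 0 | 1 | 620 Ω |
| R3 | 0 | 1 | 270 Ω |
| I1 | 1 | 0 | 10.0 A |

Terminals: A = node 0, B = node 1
All resistors sit directly between nodes 0 and 1, so they are in parallel and share one voltage V; the full source current 10 A splits among them.
1/R_par = 1/3.6 + 1/620 + 1/270 = 0.2831 S  =>  R_par = 3.532 Ω
V = I × R_par = 10 × 3.532 = 35.32 V
I_R3 = V/R3 = 35.32/270 = 0.1308 A

Final answer: 0.1308 A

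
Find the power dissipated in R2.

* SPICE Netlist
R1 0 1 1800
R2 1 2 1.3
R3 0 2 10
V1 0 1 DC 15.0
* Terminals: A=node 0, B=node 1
Nodal analysis, taking node 1 as the 0 V reference.
Source V1 fixes V_0 = 15 V.
KCL at each unknown node (sum of currents leaving = 0; resistances in Ω):
  Node 2: (V_2 - 0)/1.3 + (V_2 - 15)/10 = 0
Collecting terms: 0.8692 × V_2 = 1.5  =>  V_2 = 1.726 V
I_R2 = (V_1 - V_2)/R2 = (0 - 1.726)/1.3 = -1.327 A
P_R2 = I_R2² × R2 = (-1.327)² × 1.3 = 2.291 W

Final answer: 2.291 W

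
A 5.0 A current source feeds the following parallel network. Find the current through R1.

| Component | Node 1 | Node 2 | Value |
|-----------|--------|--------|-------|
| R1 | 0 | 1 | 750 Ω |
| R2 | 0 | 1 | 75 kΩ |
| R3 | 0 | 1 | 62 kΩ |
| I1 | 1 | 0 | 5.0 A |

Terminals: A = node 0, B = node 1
All resistors sit directly between nodes 0 and 1, so they are in parallel and share one voltage V; the full source current 5 A splits among them.
1/R_par = 1/750 + 1/75000 + 1/62000 = 0.001363 S  =>  R_par = 733.8 Ω
V = I × R_par = 5 × 733.8 = 3669 V
I_R1 = V/R1 = 3669/750 = 4.892 A

Final answer: 4.892 A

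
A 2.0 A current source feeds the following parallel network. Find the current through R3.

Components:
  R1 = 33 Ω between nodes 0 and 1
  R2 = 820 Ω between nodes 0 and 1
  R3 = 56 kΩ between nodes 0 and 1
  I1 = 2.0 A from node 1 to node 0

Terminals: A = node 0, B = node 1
All resistors sit directly between nodes 0 and 1, so they are in parallel and share one voltage V; the full source current 2 A splits among them.
1/R_par = 1/33 + 1/820 + 1/56000 = 0.03154 S  =>  R_par = 31.71 Ω
V = I × R_par = 2 × 31.71 = 63.41 V
I_R3 = V/R3 = 63.41/56000 = 0.001132 A

Final answer: 0.001132 A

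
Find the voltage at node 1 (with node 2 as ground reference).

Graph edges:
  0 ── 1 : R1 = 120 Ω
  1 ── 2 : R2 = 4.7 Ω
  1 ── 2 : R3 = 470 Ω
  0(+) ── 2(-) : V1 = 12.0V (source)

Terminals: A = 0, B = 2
Nodal analysis, taking node 2 as the 0 V reference.
Source V1 fixes V_0 = 12 V.
KCL at each unknown node (sum of currents leaving = 0; resistances in Ω):
  Node 1: (V_1 - 12)/120 + (V_1 - 0)/4.7 + (V_1 - 0)/470 = 0
Collecting terms: 0.2232 × V_1 = 0.1  =>  V_1 = 0.448 V
The requested potential is V_1 = 0.448 V.

Final answer: V_1 = 0.448 V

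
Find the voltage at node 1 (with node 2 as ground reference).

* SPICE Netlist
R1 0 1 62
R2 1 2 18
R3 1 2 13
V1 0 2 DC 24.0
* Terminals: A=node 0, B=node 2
Nodal analysis, taking node 2 as the 0 V reference.
Source V1 fixes V_0 = 24 V.
KCL at each unknown node (sum of currents leaving = 0; resistances in Ω):
  Node 1: (V_1 - 24)/62 + (V_1 - 0)/18 + (V_1 - 0)/13 = 0
Collecting terms: 0.1486 × V_1 = 0.3871  =>  V_1 = 2.605 V
The requested potential is V_1 = 2.605 V.

Final answer: V_1 = 2.605 V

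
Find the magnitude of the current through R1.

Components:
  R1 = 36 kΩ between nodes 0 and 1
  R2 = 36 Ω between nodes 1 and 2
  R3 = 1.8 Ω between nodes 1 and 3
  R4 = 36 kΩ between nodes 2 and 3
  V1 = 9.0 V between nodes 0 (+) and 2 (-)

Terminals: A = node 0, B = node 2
Nodal analysis, taking node 2 as the 0 V reference.
Source V1 fixes V_0 = 9 V.
KCL at each unknown node (sum of currents leaving = 0; resistances in Ω):
  Node 1: (V_1 - 9)/36000 + (V_1 - 0)/36 + (V_1 - V_3)/1.8 = 0
  Node 3: (V_3 - V_1)/1.8 + (V_3 - 0)/36000 = 0
Collecting terms (coefficients in siemens):
  0.5834·V_1 - 0.5556·V_3 = 0.00025
  0.5556·V_3 - 0.5556·V_1 = 0
Determinant D = (0.5834)(0.5556) - (-0.5556)(-0.5556) = 0.01546
V_1 = [(0.00025)(0.5556) - (-0.5556)(0)]/D = 0.008982 V
V_3 = [(0.5834)(0) - (0.00025)(-0.5556)]/D = 0.008982 V
I_R1 = (V_0 - V_1)/R1 = (9 - 0.008982)/36000 = 0.0002498 A
|I_R1| = 0.0002498 A

Final answer: |I_R1| = 0.0002498 A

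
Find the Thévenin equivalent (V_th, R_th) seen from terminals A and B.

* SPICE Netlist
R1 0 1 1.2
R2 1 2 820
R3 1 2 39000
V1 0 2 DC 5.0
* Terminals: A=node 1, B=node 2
Step 1 — V_th is the open-circuit voltage V_A - V_B (nothing connected across the terminals).
Nodal analysis, taking node 2 as the 0 V reference.
Source V1 fixes V_0 = 5 V.
KCL at each unknown node (sum of currents leaving = 0; resistances in Ω):
  Node 1: (V_1 - 5)/1.2 + (V_1 - 0)/820 + (V_1 - 0)/39000 = 0
Collecting terms: 0.8346 × V_1 = 4.167  =>  V_1 = 4.993 V
V_th = V_1 - V_2 = 4.993 - 0 = 4.993 V
Step 2 — R_th: zero the source — replace V1 by a short circuit (node 2 merges into node 0) — and find the resistance seen between A (node 1) and B (node 0).
Reduce the network between node 1 (A) and node 0 (B) by series/parallel combination:
  Rp1 = R1 ‖ R2 ‖ R3 (parallel, all between nodes 0 and 1) = 1/(1/1.2 + 1/820 + 1/39000) = 1.198 Ω
R_th = 1.198 Ω

Final answer: V_th = 4.993 V, R_th = 1.198 Ω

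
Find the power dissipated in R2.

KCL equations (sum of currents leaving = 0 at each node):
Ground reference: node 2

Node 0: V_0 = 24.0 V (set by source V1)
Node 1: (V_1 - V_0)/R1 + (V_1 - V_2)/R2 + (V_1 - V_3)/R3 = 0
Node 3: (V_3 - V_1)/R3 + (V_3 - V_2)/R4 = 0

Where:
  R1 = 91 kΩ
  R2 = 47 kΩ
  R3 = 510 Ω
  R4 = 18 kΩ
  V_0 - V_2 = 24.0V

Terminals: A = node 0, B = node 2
Nodal analysis, taking node 2 as the 0 V reference.
Source V1 fixes V_0 = 24 V.
KCL at each unknown node (sum of currents leaving = 0; resistances in Ω):
  Node 1: (V_1 - 24)/91000 + (V_1 - 0)/47000 + (V_1 - V_3)/510 = 0
  Node 3: (V_3 - V_1)/510 + (V_3 - 0)/18000 = 0
Collecting terms (coefficients in siemens):
  0.001993·V_1 - 0.001961·V_3 = 0.0002637
  0.002016·V_3 - 0.001961·V_1 = 0
Determinant D = (0.001993)(0.002016) - (-0.001961)(-0.001961) = 0.000000174
V_1 = [(0.0002637)(0.002016) - (-0.001961)(0)]/D = 3.056 V
V_3 = [(0.001993)(0) - (0.0002637)(-0.001961)]/D = 2.972 V
I_R2 = (V_1 - V_2)/R2 = (3.056 - 0)/47000 = 0.00006503 A
P_R2 = I_R2² × R2 = (0.00006503)² × 47000 = 0.0001988 W

Final answer: 0.0001988 W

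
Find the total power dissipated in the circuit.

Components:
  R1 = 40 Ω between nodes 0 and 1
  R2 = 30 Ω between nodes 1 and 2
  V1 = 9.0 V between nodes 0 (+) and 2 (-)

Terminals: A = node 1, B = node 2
Nodal analysis, taking node 2 as the 0 V reference.
Source V1 fixes V_0 = 9 V.
KCL at each unknown node (sum of currents leaving = 0; resistances in Ω):
  Node 1: (V_1 - 9)/40 + (V_1 - 0)/30 = 0
Collecting terms: 0.05833 × V_1 = 0.225  =>  V_1 = 3.857 V
Power in each resistor, P = (ΔV)²/R:
  P_R1 = (9 - 3.857)²/40 = 0.6612 W
  P_R2 = (3.857 - 0)²/30 = 0.4959 W
P_total = P_R1 + P_R2 = 1.157 W

Final answer: 1.157 W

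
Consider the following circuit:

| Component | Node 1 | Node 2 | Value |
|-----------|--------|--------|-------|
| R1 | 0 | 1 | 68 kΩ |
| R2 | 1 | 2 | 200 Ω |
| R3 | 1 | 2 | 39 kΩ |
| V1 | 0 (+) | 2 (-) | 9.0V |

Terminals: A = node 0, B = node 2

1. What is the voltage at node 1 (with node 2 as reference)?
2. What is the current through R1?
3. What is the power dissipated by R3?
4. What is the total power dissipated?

Nodal analysis, taking node 2 as the 0 V reference.
Source V1 fixes V_0 = 9 V.
KCL at each unknown node (sum of currents leaving = 0; resistances in Ω):
  Node 1: (V_1 - 9)/68000 + (V_1 - 0)/200 + (V_1 - 0)/39000 = 0
Collecting terms: 0.00504 × V_1 = 0.0001324  =>  V_1 = 0.02626 V
Part 1:
  Read off the nodal solution: V_1 = 0.02626 V
Part 2:
  I_R1 = (V_0 - V_1)/R1 = (9 - 0.02626)/68000 = 0.000132 A
  Magnitude: I_R1 = 0.000132 A
Part 3:
  I_R3 = (V_1 - V_2)/R3 = (0.02626 - 0)/39000 = 0.0000006733 A
  P_R3 = I_R3² × R3 = (0.0000006733)² × 39000 = 0.00000001768 W
Part 4:
  Power in each resistor, P = (ΔV)²/R:
    P_R1 = (9 - 0.02626)²/68000 = 0.001184 W
    P_R2 = (0.02626 - 0)²/200 = 0.000003448 W
    P_R3 = (0.02626 - 0)²/39000 = 0.00000001768 W
  P_total = P_R1 + P_R2 + P_R3 = 0.001188 W

Final answers:
1. V_1 = 0.02626 V
2. I_R1 = 0.000132 A
3. P_R3 = 1.768e-08 W
4. P_total = 0.001188 W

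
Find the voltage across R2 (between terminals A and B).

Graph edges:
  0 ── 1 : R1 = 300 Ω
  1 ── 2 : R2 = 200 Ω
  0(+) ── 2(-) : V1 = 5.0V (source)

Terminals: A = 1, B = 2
R1 and R2 are in series across V1 (node 0 → node 1 → node 2), and the output A–B is taken across R2, so this is a voltage divider.
Series current: I = V1/(R1 + R2) = 5/(300 + 200) = 5/500 = 0.01 A
V_R2 = I × R2 = V1 × R2/(R1 + R2) = 5 × 200/500 = 2 V

Final answer: 2 V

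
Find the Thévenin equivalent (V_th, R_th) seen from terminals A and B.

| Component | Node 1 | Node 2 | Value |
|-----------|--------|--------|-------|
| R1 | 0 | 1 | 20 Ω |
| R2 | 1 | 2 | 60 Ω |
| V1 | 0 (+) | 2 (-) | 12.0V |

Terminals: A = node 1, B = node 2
Step 1 — V_th is the open-circuit voltage V_A - V_B (nothing connected across the terminals).
Nodal analysis, taking node 2 as the 0 V reference.
Source V1 fixes V_0 = 12 V.
KCL at each unknown node (sum of currents leaving = 0; resistances in Ω):
  Node 1: (V_1 - 12)/20 + (V_1 - 0)/60 = 0
Collecting terms: 0.06667 × V_1 = 0.6  =>  V_1 = 9 V
V_th = V_1 - V_2 = 9 - 0 = 9 V
Step 2 — R_th: zero the source — replace V1 by a short circuit (node 2 merges into node 0) — and find the resistance seen between A (node 1) and B (node 0).
Reduce the network between node 1 (A) and node 0 (B) by series/parallel combination:
  Rp1 = R1 ‖ R2 (parallel, both between nodes 0 and 1) = 1/(1/20 + 1/60) = 15 Ω
R_th = 15 Ω

Final answer: V_th = 9 V, R_th = 15 Ω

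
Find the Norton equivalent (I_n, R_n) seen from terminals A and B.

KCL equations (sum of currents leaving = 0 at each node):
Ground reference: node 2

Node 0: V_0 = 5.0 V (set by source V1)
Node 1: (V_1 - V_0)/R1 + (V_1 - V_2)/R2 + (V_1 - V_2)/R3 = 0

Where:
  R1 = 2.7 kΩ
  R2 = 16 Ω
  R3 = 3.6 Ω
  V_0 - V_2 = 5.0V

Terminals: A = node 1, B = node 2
Find the Thévenin equivalent first; then I_n = V_th/R_th and R_n = R_th.
Step 1 — V_th is the open-circuit voltage V_A - V_B (nothing connected across the terminals).
Nodal analysis, taking node 2 as the 0 V reference.
Source V1 fixes V_0 = 5 V.
KCL at each unknown node (sum of currents leaving = 0; resistances in Ω):
  Node 1: (V_1 - 5)/2700 + (V_1 - 0)/16 + (V_1 - 0)/3.6 = 0
Collecting terms: 0.3406 × V_1 = 0.001852  =>  V_1 = 0.005436 V
V_th = V_1 - V_2 = 0.005436 - 0 = 0.005436 V
Step 2 — R_th: zero the source — replace V1 by a short circuit (node 2 merges into node 0) — and find the resistance seen between A (node 1) and B (node 0).
Reduce the network between node 1 (A) and node 0 (B) by series/parallel combination:
  Rp1 = R1 ‖ R2 ‖ R3 (parallel, all between nodes 0 and 1) = 1/(1/2700 + 1/16 + 1/3.6) = 2.936 Ω
R_th = 2.936 Ω
I_n = V_th/R_th = 0.005436/2.936 = 0.001852 A, and R_n = R_th = 2.936 Ω

Final answer: I_n = 0.001852 A, R_n = 2.936 Ω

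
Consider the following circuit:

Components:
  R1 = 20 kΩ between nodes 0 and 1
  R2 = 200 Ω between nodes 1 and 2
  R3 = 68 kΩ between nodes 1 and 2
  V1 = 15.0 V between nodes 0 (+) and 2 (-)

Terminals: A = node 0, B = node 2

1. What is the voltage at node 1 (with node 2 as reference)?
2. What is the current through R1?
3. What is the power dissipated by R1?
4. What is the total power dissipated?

Nodal analysis, taking node 2 as the 0 V reference.
Source V1 fixes V_0 = 15 V.
KCL at each unknown node (sum of currents leaving = 0; resistances in Ω):
  Node 1: (V_1 - 15)/20000 + (V_1 - 0)/200 + (V_1 - 0)/68000 = 0
Collecting terms: 0.005065 × V_1 = 0.00075  =>  V_1 = 0.1481 V
Part 1:
  Read off the nodal solution: V_1 = 0.1481 V
Part 2:
  I_R1 = (V_0 - V_1)/R1 = (15 - 0.1481)/20000 = 0.0007426 A
  Magnitude: I_R1 = 0.0007426 A
Part 3:
  I_R1 = (V_0 - V_1)/R1 = (15 - 0.1481)/20000 = 0.0007426 A
  P_R1 = I_R1² × R1 = (0.0007426)² × 20000 = 0.01103 W
Part 4:
  Power in each resistor, P = (ΔV)²/R:
    P_R1 = (15 - 0.1481)²/20000 = 0.01103 W
    P_R2 = (0.1481 - 0)²/200 = 0.0001096 W
    P_R3 = (0.1481 - 0)²/68000 = 0.0000003225 W
  P_total = P_R1 + P_R2 + P_R3 = 0.01114 W

Final answers:
1. V_1 = 0.1481 V
2. I_R1 = 0.0007426 A
3. P_R1 = 0.01103 W
4. P_total = 0.01114 W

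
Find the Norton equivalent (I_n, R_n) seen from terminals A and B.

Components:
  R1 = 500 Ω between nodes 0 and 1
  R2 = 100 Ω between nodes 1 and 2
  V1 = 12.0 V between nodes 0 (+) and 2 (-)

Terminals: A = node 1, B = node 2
Find the Thévenin equivalent first; then I_n = V_th/R_th and R_n = R_th.
Step 1 — V_th is the open-circuit voltage V_A - V_B (nothing connected across the terminals).
Nodal analysis, taking node 2 as the 0 V reference.
Source V1 fixes V_0 = 12 V.
KCL at each unknown node (sum of currents leaving = 0; resistances in Ω):
  Node 1: (V_1 - 12)/500 + (V_1 - 0)/100 = 0
Collecting terms: 0.012 × V_1 = 0.024  =>  V_1 = 2 V
V_th = V_1 - V_2 = 2 - 0 = 2 V
Step 2 — R_th: zero the source — replace V1 by a short circuit (node 2 merges into node 0) — and find the resistance seen between A (node 1) and B (node 0).
Reduce the network between node 1 (A) and node 0 (B) by series/parallel combination:
  Rp1 = R1 ‖ R2 (parallel, both between nodes 0 and 1) = 1/(1/500 + 1/100) = 83.33 Ω
R_th = 83.33 Ω
I_n = V_th/R_th = 2/83.33 = 0.024 A, and R_n = R_th = 83.33 Ω

Final answer: I_n = 0.024 A, R_n = 83.33 Ω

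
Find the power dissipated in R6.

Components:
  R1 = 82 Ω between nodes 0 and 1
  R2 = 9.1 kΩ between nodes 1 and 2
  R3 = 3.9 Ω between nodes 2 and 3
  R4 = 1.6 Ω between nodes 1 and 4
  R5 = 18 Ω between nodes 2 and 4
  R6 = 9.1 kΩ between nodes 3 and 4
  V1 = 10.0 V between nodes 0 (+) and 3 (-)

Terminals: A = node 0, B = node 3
Nodal analysis, taking node 3 as the 0 V reference.
Source V1 fixes V_0 = 10 V.
KCL at each unknown node (sum of currents leaving = 0; resistances in Ω):
  Node 1: (V_1 - 10)/82 + (V_1 - V_2)/9100 + (V_1 - V_4)/1.6 = 0
  Node 2: (V_2 - V_1)/9100 + (V_2 - 0)/3.9 + (V_2 - V_4)/18 = 0
  Node 4: (V_4 - V_1)/1.6 + (V_4 - V_2)/18 + (V_4 - 0)/9100 = 0
Collecting terms (coefficients in siemens):
  0.6373·V_1 - 0.0001099·V_2 - 0.625·V_4 = 0.122
  0.3121·V_2 - 0.0001099·V_1 - 0.05556·V_4 = 0
  0.6807·V_4 - 0.625·V_1 - 0.05556·V_2 = 0
Solving these 3 simultaneous equations (Gaussian elimination) gives:
  V_1 = 2.221 V, V_2 = 0.3691 V, V_4 = 2.069 V
I_R6 = (V_3 - V_4)/R6 = (0 - 2.069)/9100 = -0.0002274 A
P_R6 = I_R6² × R6 = (-0.0002274)² × 9100 = 0.0004704 W

Final answer: 0.0004704 W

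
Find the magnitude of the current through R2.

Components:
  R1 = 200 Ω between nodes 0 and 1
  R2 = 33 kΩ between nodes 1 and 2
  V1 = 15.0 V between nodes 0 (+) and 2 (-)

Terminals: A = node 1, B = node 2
Nodal analysis, taking node 2 as the 0 V reference.
Source V1 fixes V_0 = 15 V.
KCL at each unknown node (sum of currents leaving = 0; resistances in Ω):
  Node 1: (V_1 - 15)/200 + (V_1 - 0)/33000 = 0
Collecting terms: 0.00503 × V_1 = 0.075  =>  V_1 = 14.91 V
I_R2 = (V_1 - V_2)/R2 = (14.91 - 0)/33000 = 0.0004518 A
|I_R2| = 0.0004518 A

Final answer: |I_R2| = 0.0004518 A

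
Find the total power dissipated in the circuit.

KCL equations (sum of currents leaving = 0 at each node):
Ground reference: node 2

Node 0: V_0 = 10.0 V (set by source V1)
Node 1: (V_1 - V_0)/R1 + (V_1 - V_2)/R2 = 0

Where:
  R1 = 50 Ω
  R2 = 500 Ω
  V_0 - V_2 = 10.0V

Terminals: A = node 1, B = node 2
Nodal analysis, taking node 2 as the 0 V reference.
Source V1 fixes V_0 = 10 V.
KCL at each unknown node (sum of currents leaving = 0; resistances in Ω):
  Node 1: (V_1 - 10)/50 + (V_1 - 0)/500 = 0
Collecting terms: 0.022 × V_1 = 0.2  =>  V_1 = 9.091 V
Power in each resistor, P = (ΔV)²/R:
  P_R1 = (10 - 9.091)²/50 = 0.01653 W
  P_R2 = (9.091 - 0)²/500 = 0.1653 W
P_total = P_R1 + P_R2 = 0.1818 W

Final answer: 0.1818 W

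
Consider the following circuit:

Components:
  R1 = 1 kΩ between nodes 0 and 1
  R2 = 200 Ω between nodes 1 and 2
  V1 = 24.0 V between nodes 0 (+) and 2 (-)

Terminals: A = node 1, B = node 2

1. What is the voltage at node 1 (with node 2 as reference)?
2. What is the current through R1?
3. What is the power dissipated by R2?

Nodal analysis, taking node 2 as the 0 V reference.
Source V1 fixes V_0 = 24 V.
KCL at each unknown node (sum of currents leaving = 0; resistances in Ω):
  Node 1: (V_1 - 24)/1000 + (V_1 - 0)/200 = 0
Collecting terms: 0.006 × V_1 = 0.024  =>  V_1 = 4 V
Part 1:
  Read off the nodal solution: V_1 = 4 V
Part 2:
  I_R1 = (V_0 - V_1)/R1 = (24 - 4)/1000 = 0.02 A
  Magnitude: I_R1 = 0.02 A
Part 3:
  I_R2 = (V_1 - V_2)/R2 = (4 - 0)/200 = 0.02 A
  P_R2 = I_R2² × R2 = (0.02)² × 200 = 0.08 W

Final answers:
1. V_1 = 4 V
2. I_R1 = 0.02 A
3. P_R2 = 0.08 W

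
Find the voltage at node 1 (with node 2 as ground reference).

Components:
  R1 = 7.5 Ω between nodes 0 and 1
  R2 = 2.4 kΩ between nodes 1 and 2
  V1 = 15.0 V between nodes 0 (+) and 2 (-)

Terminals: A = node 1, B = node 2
Nodal analysis, taking node 2 as the 0 V reference.
Source V1 fixes V_0 = 15 V.
KCL at each unknown node (sum of currents leaving = 0; resistances in Ω):
  Node 1: (V_1 - 15)/7.5 + (V_1 - 0)/2400 = 0
Collecting terms: 0.1338 × V_1 = 2  =>  V_1 = 14.95 V
The requested potential is V_1 = 14.95 V.

Final answer: V_1 = 14.95 V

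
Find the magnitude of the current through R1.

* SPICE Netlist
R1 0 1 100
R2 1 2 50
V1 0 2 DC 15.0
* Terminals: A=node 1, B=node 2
Nodal analysis, taking node 2 as the 0 V reference.
Source V1 fixes V_0 = 15 V.
KCL at each unknown node (sum of currents leaving = 0; resistances in Ω):
  Node 1: (V_1 - 15)/100 + (V_1 - 0)/50 = 0
Collecting terms: 0.03 × V_1 = 0.15  =>  V_1 = 5 V
I_R1 = (V_0 - V_1)/R1 = (15 - 5)/100 = 0.1 A
|I_R1| = 0.1 A

Final answer: |I_R1| = 0.1 A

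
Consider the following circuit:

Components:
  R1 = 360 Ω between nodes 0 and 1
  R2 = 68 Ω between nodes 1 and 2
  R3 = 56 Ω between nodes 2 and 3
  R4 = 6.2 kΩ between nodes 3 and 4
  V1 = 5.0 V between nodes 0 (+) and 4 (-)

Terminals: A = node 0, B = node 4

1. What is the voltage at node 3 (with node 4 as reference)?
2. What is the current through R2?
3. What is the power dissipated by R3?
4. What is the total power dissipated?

Nodal analysis, taking node 4 as the 0 V reference.
Source V1 fixes V_0 = 5 V.
KCL at each unknown node (sum of currents leaving = 0; resistances in Ω):
  Node 1: (V_1 - 5)/360 + (V_1 - V_2)/68 = 0
  Node 2: (V_2 - V_1)/68 + (V_2 - V_3)/56 = 0
  Node 3: (V_3 - V_2)/56 + (V_3 - 0)/6200 = 0
Collecting terms (coefficients in siemens):
  0.01748·V_1 - 0.01471·V_2 = 0.01389
  0.03256·V_2 - 0.01471·V_1 - 0.01786·V_3 = 0
  0.01802·V_3 - 0.01786·V_2 = 0
Solving these 3 simultaneous equations (Gaussian elimination) gives:
  V_1 = 4.731 V, V_2 = 4.68 V, V_3 = 4.638 V
Part 1:
  Read off the nodal solution: V_3 = 4.638 V
Part 2:
  I_R2 = (V_1 - V_2)/R2 = (4.731 - 4.68)/68 = 0.0007481 A
  Magnitude: I_R2 = 0.0007481 A
Part 3:
  I_R3 = (V_2 - V_3)/R3 = (4.68 - 4.638)/56 = 0.0007481 A
  P_R3 = I_R3² × R3 = (0.0007481)² × 56 = 0.00003134 W
Part 4:
  Power in each resistor, P = (ΔV)²/R:
    P_R1 = (5 - 4.731)²/360 = 0.0002015 W
    P_R2 = (4.731 - 4.68)²/68 = 0.00003805 W
    P_R3 = (4.68 - 4.638)²/56 = 0.00003134 W
    P_R4 = (4.638 - 0)²/6200 = 0.003469 W
  P_total = P_R1 + P_R2 + P_R3 + P_R4 = 0.00374 W

Final answers:
1. V_3 = 4.638 V
2. I_R2 = 0.0007481 A
3. P_R3 = 3.134e-05 W
4. P_total = 0.00374 W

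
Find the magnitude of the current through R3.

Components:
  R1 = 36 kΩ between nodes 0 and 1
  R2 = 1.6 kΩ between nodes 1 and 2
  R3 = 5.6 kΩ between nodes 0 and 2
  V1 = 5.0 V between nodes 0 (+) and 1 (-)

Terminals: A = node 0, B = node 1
Nodal analysis, taking node 1 as the 0 V reference.
Source V1 fixes V_0 = 5 V.
KCL at each unknown node (sum of currents leaving = 0; resistances in Ω):
  Node 2: (V_2 - 0)/1600 + (V_2 - 5)/5600 = 0
Collecting terms: 0.0008036 × V_2 = 0.0008929  =>  V_2 = 1.111 V
I_R3 = (V_0 - V_2)/R3 = (5 - 1.111)/5600 = 0.0006944 A
|I_R3| = 0.0006944 A

Final answer: |I_R3| = 0.0006944 A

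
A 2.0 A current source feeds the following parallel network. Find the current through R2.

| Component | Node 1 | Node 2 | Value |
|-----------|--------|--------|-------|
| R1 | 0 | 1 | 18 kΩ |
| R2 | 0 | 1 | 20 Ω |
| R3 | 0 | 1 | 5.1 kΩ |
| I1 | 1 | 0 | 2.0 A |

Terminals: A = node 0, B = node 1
All resistors sit directly between nodes 0 and 1, so they are in parallel and share one voltage V; the full source current 2 A splits among them.
1/R_par = 1/18000 + 1/20 + 1/5100 = 0.05025 S  =>  R_par = 19.9 Ω
V = I × R_par = 2 × 19.9 = 39.8 V
I_R2 = V/R2 = 39.8/20 = 1.99 A

Final answer: 1.99 A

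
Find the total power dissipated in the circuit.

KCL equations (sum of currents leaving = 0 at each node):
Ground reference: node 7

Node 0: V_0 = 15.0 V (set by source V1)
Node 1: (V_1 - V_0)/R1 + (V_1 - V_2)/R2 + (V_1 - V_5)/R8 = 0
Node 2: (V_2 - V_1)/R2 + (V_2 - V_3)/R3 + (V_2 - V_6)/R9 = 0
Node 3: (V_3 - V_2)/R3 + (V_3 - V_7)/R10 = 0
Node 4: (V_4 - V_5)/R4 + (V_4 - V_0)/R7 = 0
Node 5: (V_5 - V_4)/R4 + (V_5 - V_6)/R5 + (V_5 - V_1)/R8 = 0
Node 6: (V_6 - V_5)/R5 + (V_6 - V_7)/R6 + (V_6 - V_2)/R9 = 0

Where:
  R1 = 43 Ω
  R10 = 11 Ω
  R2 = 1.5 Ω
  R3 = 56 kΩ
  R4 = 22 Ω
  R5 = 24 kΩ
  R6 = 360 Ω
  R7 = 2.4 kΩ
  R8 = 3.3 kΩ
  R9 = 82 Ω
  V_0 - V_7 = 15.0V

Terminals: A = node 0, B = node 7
Nodal analysis, taking node 7 as the 0 V reference.
Source V1 fixes V_0 = 15 V.
KCL at each unknown node (sum of currents leaving = 0; resistances in Ω):
  Node 1: (V_1 - 15)/43 + (V_1 - V_2)/1.5 + (V_1 - V_5)/3300 = 0
  Node 2: (V_2 - V_1)/1.5 + (V_2 - V_3)/56000 + (V_2 - V_6)/82 = 0
  Node 3: (V_3 - V_2)/56000 + (V_3 - 0)/11 = 0
  Node 4: (V_4 - V_5)/22 + (V_4 - 15)/2400 = 0
  Node 5: (V_5 - V_4)/22 + (V_5 - V_6)/24000 + (V_5 - V_1)/3300 = 0
  Node 6: (V_6 - V_5)/24000 + (V_6 - 0)/360 + (V_6 - V_2)/82 = 0
Collecting terms (coefficients in siemens):
  0.6902·V_1 - 0.6667·V_2 - 0.000303·V_5 = 0.3488
  0.6789·V_2 - 0.6667·V_1 - 0.00001786·V_3 - 0.0122·V_6 = 0
  0.09093·V_3 - 0.00001786·V_2 = 0
  0.04587·V_4 - 0.04545·V_5 = 0.00625
  0.0458·V_5 - 0.000303·V_1 - 0.04545·V_4 - 0.00004167·V_6 = 0
  0.01501·V_6 - 0.0122·V_2 - 0.00004167·V_5 = 0
Solving these 6 simultaneous equations (Gaussian elimination) gives:
  V_1 = 13.68 V, V_2 = 13.63 V, V_3 = 0.002677 V, V_4 = 14.26 V
  V_5 = 14.26 V, V_6 = 11.11 V
Power in each resistor, P = (ΔV)²/R:
  P_R1 = (15 - 13.68)²/43 = 0.04078 W
  P_R2 = (13.68 - 13.63)²/1.5 = 0.001439 W
  P_R3 = (13.63 - 0.002677)²/56000 = 0.003316 W
  P_R4 = (14.26 - 14.26)²/22 = 0.000002074 W
  P_R5 = (14.26 - 11.11)²/24000 = 0.0004126 W
  P_R6 = (11.11 - 0)²/360 = 0.3428 W
  P_R7 = (15 - 14.26)²/2400 = 0.0002263 W
  P_R8 = (13.68 - 14.26)²/3300 = 0.0001021 W
  P_R9 = (13.63 - 11.11)²/82 = 0.07743 W
  P_R10 = (0.002677 - 0)²/11 = 0.0000006513 W
P_total = P_R1 + P_R2 + P_R3 + P_R4 + P_R5 + P_R6 + P_R7 + P_R8 + P_R9 + P_R10 = 0.4665 W

Final answer: 0.4665 W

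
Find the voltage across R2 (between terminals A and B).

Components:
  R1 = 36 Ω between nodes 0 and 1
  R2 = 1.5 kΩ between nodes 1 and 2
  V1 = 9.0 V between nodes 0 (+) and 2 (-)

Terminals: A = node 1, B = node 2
R1 and R2 are in series across V1 (node 0 → node 1 → node 2), and the output A–B is taken across R2, so this is a voltage divider.
Series current: I = V1/(R1 + R2) = 9/(36 + 1500) = 9/1536 = 0.005859 A
V_R2 = I × R2 = V1 × R2/(R1 + R2) = 9 × 1500/1536 = 8.789 V

Final answer: 8.789 V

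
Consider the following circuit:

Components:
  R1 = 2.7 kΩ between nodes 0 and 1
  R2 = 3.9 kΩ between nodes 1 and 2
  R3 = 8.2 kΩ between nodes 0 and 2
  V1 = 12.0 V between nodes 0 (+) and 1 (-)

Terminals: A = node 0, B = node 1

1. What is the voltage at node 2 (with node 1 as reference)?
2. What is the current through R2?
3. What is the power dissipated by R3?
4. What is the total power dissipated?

Nodal analysis, taking node 1 as the 0 V reference.
Source V1 fixes V_0 = 12 V.
KCL at each unknown node (sum of currents leaving = 0; resistances in Ω):
  Node 2: (V_2 - 0)/3900 + (V_2 - 12)/8200 = 0
Collecting terms: 0.0003784 × V_2 = 0.001463  =>  V_2 = 3.868 V
Part 1:
  Read off the nodal solution: V_2 = 3.868 V
Part 2:
  I_R2 = (V_1 - V_2)/R2 = (0 - 3.868)/3900 = -0.0009917 A
  Magnitude: I_R2 = 0.0009917 A
Part 3:
  I_R3 = (V_0 - V_2)/R3 = (12 - 3.868)/8200 = 0.0009917 A
  P_R3 = I_R3² × R3 = (0.0009917)² × 8200 = 0.008065 W
Part 4:
  Power in each resistor, P = (ΔV)²/R:
    P_R1 = (12 - 0)²/2700 = 0.05333 W
    P_R2 = (0 - 3.868)²/3900 = 0.003836 W
    P_R3 = (12 - 3.868)²/8200 = 0.008065 W
  P_total = P_R1 + P_R2 + P_R3 = 0.06523 W

Final answers:
1. V_2 = 3.868 V
2. I_R2 = 0.0009917 A
3. P_R3 = 0.008065 W
4. P_total = 0.06523 W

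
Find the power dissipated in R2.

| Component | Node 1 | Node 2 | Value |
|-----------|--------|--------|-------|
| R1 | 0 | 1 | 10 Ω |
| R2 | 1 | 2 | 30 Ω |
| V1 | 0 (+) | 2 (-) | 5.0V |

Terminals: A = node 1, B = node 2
Nodal analysis, taking node 2 as the 0 V reference.
Source V1 fixes V_0 = 5 V.
KCL at each unknown node (sum of currents leaving = 0; resistances in Ω):
  Node 1: (V_1 - 5)/10 + (V_1 - 0)/30 = 0
Collecting terms: 0.1333 × V_1 = 0.5  =>  V_1 = 3.75 V
I_R2 = (V_1 - V_2)/R2 = (3.75 - 0)/30 = 0.125 A
P_R2 = I_R2² × R2 = (0.125)² × 30 = 0.4688 W

Final answer: 0.4688 W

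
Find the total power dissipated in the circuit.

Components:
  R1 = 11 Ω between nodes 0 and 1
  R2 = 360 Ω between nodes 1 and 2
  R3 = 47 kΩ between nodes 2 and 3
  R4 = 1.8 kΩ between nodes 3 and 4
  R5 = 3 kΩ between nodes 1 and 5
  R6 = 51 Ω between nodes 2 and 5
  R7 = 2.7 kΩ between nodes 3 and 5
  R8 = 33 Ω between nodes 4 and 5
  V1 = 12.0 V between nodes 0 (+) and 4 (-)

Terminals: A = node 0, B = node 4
Nodal analysis, taking node 4 as the 0 V reference.
Source V1 fixes V_0 = 12 V.
KCL at each unknown node (sum of currents leaving = 0; resistances in Ω):
  Node 1: (V_1 - 12)/11 + (V_1 - V_2)/360 + (V_1 - V_5)/3000 = 0
  Node 2: (V_2 - V_1)/360 + (V_2 - V_3)/47000 + (V_2 - V_5)/51 = 0
  Node 3: (V_3 - V_2)/47000 + (V_3 - 0)/1800 + (V_3 - V_5)/2700 = 0
  Node 5: (V_5 - V_1)/3000 + (V_5 - V_2)/51 + (V_5 - V_3)/2700 + (V_5 - 0)/33 = 0
Collecting terms (coefficients in siemens):
  0.09402·V_1 - 0.002778·V_2 - 0.0003333·V_5 = 1.091
  0.02241·V_2 - 0.002778·V_1 - 0.00002128·V_3 - 0.01961·V_5 = 0
  0.0009472·V_3 - 0.00002128·V_2 - 0.0003704·V_5 = 0
  0.05061·V_5 - 0.0003333·V_1 - 0.01961·V_2 - 0.0003704·V_3 = 0
Solving these 4 simultaneous equations (Gaussian elimination) gives:
  V_1 = 11.67 V, V_2 = 2.296 V, V_3 = 0.4307 V, V_5 = 0.9695 V
Power in each resistor, P = (ΔV)²/R:
  P_R1 = (12 - 11.67)²/11 = 0.00965 W
  P_R2 = (11.67 - 2.296)²/360 = 0.2443 W
  P_R3 = (2.296 - 0.4307)²/47000 = 0.00007404 W
  P_R4 = (0.4307 - 0)²/1800 = 0.000103 W
  P_R5 = (11.67 - 0.9695)²/3000 = 0.0382 W
  P_R6 = (2.296 - 0.9695)²/51 = 0.0345 W
  P_R7 = (0.4307 - 0.9695)²/2700 = 0.0001075 W
  P_R8 = (0 - 0.9695)²/33 = 0.02848 W
P_total = P_R1 + P_R2 + P_R3 + P_R4 + P_R5 + P_R6 + P_R7 + P_R8 = 0.3554 W

Final answer: 0.3554 W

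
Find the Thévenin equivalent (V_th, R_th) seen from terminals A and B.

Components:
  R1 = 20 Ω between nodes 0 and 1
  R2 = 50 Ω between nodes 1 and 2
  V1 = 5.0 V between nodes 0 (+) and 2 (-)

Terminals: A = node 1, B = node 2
Step 1 — V_th is the open-circuit voltage V_A - V_B (nothing connected across the terminals).
Nodal analysis, taking node 2 as the 0 V reference.
Source V1 fixes V_0 = 5 V.
KCL at each unknown node (sum of currents leaving = 0; resistances in Ω):
  Node 1: (V_1 - 5)/20 + (V_1 - 0)/50 = 0
Collecting terms: 0.07 × V_1 = 0.25  =>  V_1 = 3.571 V
V_th = V_1 - V_2 = 3.571 - 0 = 3.571 V
Step 2 — R_th: zero the source — replace V1 by a short circuit (node 2 merges into node 0) — and find the resistance seen between A (node 1) and B (node 0).
Reduce the network between node 1 (A) and node 0 (B) by series/parallel combination:
  Rp1 = R1 ‖ R2 (parallel, both between nodes 0 and 1) = 1/(1/20 + 1/50) = 14.29 Ω
R_th = 14.29 Ω

Final answer: V_th = 3.571 V, R_th = 14.29 Ω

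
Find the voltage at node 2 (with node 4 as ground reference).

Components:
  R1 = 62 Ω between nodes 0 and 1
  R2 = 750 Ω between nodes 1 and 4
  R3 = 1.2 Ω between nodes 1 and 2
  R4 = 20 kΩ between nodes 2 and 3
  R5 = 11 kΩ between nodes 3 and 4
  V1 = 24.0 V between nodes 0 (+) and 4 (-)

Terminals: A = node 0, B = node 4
Nodal analysis, taking node 4 as the 0 V reference.
Source V1 fixes V_0 = 24 V.
KCL at each unknown node (sum of currents leaving = 0; resistances in Ω):
  Node 1: (V_1 - 24)/62 + (V_1 - 0)/750 + (V_1 - V_2)/1.2 = 0
  Node 2: (V_2 - V_1)/1.2 + (V_2 - V_3)/20000 = 0
  Node 3: (V_3 - V_2)/20000 + (V_3 - 0)/11000 = 0
Collecting terms (coefficients in siemens):
  0.8508·V_1 - 0.8333·V_2 = 0.3871
  0.8334·V_2 - 0.8333·V_1 - 0.00005·V_3 = 0
  0.0001409·V_3 - 0.00005·V_2 = 0
Solving these 3 simultaneous equations (Gaussian elimination) gives:
  V_1 = 22.13 V, V_2 = 22.13 V, V_3 = 7.851 V
The requested potential is V_2 = 22.13 V.

Final answer: V_2 = 22.13 V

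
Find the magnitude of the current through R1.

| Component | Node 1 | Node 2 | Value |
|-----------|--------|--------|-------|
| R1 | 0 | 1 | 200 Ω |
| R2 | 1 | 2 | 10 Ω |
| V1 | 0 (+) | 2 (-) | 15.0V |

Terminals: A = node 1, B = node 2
Nodal analysis, taking node 2 as the 0 V reference.
Source V1 fixes V_0 = 15 V.
KCL at each unknown node (sum of currents leaving = 0; resistances in Ω):
  Node 1: (V_1 - 15)/200 + (V_1 - 0)/10 = 0
Collecting terms: 0.105 × V_1 = 0.075  =>  V_1 = 0.7143 V
I_R1 = (V_0 - V_1)/R1 = (15 - 0.7143)/200 = 0.07143 A
|I_R1| = 0.07143 A

Final answer: |I_R1| = 0.07143 A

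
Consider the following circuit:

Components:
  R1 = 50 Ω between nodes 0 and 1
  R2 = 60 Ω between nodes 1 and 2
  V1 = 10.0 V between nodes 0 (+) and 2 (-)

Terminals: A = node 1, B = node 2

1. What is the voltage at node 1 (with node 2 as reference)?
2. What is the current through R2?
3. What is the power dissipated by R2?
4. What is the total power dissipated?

Nodal analysis, taking node 2 as the 0 V reference.
Source V1 fixes V_0 = 10 V.
KCL at each unknown node (sum of currents leaving = 0; resistances in Ω):
  Node 1: (V_1 - 10)/50 + (V_1 - 0)/60 = 0
Collecting terms: 0.03667 × V_1 = 0.2  =>  V_1 = 5.455 V
Part 1:
  Read off the nodal solution: V_1 = 5.455 V
Part 2:
  I_R2 = (V_1 - V_2)/R2 = (5.455 - 0)/60 = 0.09091 A
  Magnitude: I_R2 = 0.09091 A
Part 3:
  I_R2 = (V_1 - V_2)/R2 = (5.455 - 0)/60 = 0.09091 A
  P_R2 = I_R2² × R2 = (0.09091)² × 60 = 0.4959 W
Part 4:
  Power in each resistor, P = (ΔV)²/R:
    P_R1 = (10 - 5.455)²/50 = 0.4132 W
    P_R2 = (5.455 - 0)²/60 = 0.4959 W
  P_total = P_R1 + P_R2 = 0.9091 W

Final answers:
1. V_1 = 5.455 V
2. I_R2 = 0.09091 A
3. P_R2 = 0.4959 W
4. P_total = 0.9091 W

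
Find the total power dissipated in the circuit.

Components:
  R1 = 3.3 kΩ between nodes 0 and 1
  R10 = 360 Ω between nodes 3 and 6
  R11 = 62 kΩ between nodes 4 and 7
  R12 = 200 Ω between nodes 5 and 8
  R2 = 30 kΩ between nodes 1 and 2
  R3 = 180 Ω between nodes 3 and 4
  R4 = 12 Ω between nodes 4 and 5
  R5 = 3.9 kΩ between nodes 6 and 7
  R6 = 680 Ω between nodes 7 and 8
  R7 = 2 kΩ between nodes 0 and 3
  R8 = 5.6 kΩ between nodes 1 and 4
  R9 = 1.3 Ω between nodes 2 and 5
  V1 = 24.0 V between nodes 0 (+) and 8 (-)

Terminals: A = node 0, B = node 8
Nodal analysis, taking node 8 as the 0 V reference.
Source V1 fixes V_0 = 24 V.
KCL at each unknown node (sum of currents leaving = 0; resistances in Ω):
  Node 1: (V_1 - 24)/3300 + (V_1 - V_2)/30000 + (V_1 - V_4)/5600 = 0
  Node 2: (V_2 - V_1)/30000 + (V_2 - V_5)/1.3 = 0
  Node 3: (V_3 - V_4)/180 + (V_3 - 24)/2000 + (V_3 - V_6)/360 = 0
  Node 4: (V_4 - V_3)/180 + (V_4 - V_5)/12 + (V_4 - V_1)/5600 + (V_4 - V_7)/62000 = 0
  Node 5: (V_5 - V_4)/12 + (V_5 - V_2)/1.3 + (V_5 - 0)/200 = 0
  Node 6: (V_6 - V_7)/3900 + (V_6 - V_3)/360 = 0
  Node 7: (V_7 - V_6)/3900 + (V_7 - 0)/680 + (V_7 - V_4)/62000 = 0
Collecting terms (coefficients in siemens):
  0.0005149·V_1 - 0.00003333·V_2 - 0.0001786·V_4 = 0.007273
  0.7693·V_2 - 0.00003333·V_1 - 0.7692·V_5 = 0
  0.008833·V_3 - 0.005556·V_4 - 0.002778·V_6 = 0.012
  0.08908·V_4 - 0.0001786·V_1 - 0.005556·V_3 - 0.08333·V_5 - 0.00001613·V_7 = 0
  0.8576·V_5 - 0.7692·V_2 - 0.08333·V_4 = 0
  0.003034·V_6 - 0.002778·V_3 - 0.0002564·V_7 = 0
  0.001743·V_7 - 0.00001613·V_4 - 0.0002564·V_6 = 0
Solving these 7 simultaneous equations (Gaussian elimination) gives:
  V_1 = 15.14 V, V_2 = 2.353 V, V_3 = 4.127 V, V_4 = 2.488 V
  V_5 = 2.352 V, V_6 = 3.828 V, V_7 = 0.5861 V
Power in each resistor, P = (ΔV)²/R:
  P_R1 = (24 - 15.14)²/3300 = 0.02379 W
  P_R2 = (15.14 - 2.353)²/30000 = 0.00545 W
  P_R3 = (4.127 - 2.488)²/180 = 0.01492 W
  P_R4 = (2.488 - 2.352)²/12 = 0.001541 W
  P_R5 = (3.828 - 0.5861)²/3900 = 0.002694 W
  P_R6 = (0.5861 - 0)²/680 = 0.0005051 W
  P_R7 = (24 - 4.127)²/2000 = 0.1975 W
  P_R8 = (15.14 - 2.488)²/5600 = 0.02858 W
  P_R9 = (2.353 - 2.352)²/1.3 = 0.0000002361 W
  P_R10 = (4.127 - 3.828)²/360 = 0.0002487 W
  P_R11 = (2.488 - 0.5861)²/62000 = 0.00005834 W
  P_R12 = (2.352 - 0)²/200 = 0.02766 W
P_total = P_R1 + P_R2 + P_R3 + P_R4 + P_R5 + P_R6 + P_R7 + P_R8 + P_R9 + P_R10 + P_R11 + P_R12 = 0.3029 W

Final answer: 0.3029 W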